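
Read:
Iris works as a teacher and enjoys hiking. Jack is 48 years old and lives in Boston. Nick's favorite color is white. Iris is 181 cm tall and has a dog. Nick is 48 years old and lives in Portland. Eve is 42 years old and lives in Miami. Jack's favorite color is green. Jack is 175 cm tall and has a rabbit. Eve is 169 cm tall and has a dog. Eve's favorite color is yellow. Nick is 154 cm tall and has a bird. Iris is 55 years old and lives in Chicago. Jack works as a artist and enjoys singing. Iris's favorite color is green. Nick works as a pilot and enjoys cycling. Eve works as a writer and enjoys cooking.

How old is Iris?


Iris is 55 years old

55


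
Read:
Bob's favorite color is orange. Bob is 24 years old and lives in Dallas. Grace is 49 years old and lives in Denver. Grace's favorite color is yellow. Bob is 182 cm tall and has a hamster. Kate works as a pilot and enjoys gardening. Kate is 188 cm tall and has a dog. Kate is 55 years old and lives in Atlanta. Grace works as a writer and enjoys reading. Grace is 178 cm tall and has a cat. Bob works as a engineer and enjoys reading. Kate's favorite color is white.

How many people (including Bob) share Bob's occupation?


Bob is a engineer. Count = 1

1


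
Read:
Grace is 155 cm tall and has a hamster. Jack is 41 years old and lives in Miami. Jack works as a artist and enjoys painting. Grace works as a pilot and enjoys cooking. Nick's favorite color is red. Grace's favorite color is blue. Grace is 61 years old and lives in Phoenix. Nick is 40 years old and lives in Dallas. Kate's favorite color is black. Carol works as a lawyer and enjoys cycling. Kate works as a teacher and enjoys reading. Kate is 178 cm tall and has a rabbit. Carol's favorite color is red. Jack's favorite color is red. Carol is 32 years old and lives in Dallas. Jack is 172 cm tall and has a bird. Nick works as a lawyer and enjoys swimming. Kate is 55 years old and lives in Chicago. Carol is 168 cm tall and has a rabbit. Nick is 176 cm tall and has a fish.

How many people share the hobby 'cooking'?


Count: 1

1


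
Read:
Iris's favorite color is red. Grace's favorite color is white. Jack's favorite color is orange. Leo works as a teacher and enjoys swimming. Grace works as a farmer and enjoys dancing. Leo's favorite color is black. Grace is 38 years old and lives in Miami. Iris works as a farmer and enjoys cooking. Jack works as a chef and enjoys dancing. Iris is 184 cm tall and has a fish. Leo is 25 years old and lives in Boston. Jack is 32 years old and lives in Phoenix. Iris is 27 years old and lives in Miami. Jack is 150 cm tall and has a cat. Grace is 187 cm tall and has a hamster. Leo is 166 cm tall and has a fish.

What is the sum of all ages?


25+38+32+27 = 122

122


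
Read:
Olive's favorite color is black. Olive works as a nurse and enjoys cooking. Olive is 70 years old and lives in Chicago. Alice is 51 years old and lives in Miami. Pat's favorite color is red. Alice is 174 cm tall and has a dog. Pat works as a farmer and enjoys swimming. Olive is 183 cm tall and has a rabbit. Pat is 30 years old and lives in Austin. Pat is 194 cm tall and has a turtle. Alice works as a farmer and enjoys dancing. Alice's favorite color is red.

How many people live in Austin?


Count in Austin: 1

1


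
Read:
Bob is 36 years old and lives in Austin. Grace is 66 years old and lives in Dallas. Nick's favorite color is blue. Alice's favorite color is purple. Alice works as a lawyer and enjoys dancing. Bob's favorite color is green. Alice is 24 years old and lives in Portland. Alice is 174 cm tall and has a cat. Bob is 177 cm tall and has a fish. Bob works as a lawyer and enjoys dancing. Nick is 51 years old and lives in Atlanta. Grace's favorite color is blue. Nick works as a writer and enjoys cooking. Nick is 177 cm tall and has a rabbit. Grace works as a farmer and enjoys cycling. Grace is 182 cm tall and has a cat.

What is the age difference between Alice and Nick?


|24 - 51| = 27

27


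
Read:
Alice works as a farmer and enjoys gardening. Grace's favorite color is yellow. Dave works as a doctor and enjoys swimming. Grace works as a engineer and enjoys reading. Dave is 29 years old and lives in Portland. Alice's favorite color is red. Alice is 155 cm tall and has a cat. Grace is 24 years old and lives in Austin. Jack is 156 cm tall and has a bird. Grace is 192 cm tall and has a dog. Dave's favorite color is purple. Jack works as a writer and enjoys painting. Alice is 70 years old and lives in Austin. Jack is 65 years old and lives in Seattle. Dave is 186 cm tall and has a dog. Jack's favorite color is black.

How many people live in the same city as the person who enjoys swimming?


Person with hobby swimming is Dave, city Portland. Count = 1

1


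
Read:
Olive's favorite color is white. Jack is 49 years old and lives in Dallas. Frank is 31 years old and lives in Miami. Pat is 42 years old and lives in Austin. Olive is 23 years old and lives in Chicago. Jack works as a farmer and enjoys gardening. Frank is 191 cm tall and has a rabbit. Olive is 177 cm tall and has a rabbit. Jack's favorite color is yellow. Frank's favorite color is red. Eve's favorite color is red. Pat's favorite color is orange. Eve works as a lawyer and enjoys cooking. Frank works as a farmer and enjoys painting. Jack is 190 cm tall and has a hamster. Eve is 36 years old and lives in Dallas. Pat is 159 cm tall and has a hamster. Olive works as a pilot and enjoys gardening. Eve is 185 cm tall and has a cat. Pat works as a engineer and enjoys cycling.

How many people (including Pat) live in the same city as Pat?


Pat lives in Austin. Count = 1

1


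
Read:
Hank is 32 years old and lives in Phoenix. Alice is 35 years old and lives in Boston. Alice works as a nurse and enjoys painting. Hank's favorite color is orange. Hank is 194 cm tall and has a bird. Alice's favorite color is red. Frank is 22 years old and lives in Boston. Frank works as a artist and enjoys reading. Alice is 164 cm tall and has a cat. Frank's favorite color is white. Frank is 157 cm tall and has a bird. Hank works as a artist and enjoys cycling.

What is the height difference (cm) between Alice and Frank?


|164 - 157| = 7

7


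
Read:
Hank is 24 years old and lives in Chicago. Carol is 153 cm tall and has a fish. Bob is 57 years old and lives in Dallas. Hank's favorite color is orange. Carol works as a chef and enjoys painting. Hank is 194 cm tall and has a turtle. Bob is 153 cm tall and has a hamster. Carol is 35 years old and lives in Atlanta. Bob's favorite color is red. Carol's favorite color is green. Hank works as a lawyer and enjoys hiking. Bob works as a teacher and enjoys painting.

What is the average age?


Sum=116, n=3, avg=38.67

38.67


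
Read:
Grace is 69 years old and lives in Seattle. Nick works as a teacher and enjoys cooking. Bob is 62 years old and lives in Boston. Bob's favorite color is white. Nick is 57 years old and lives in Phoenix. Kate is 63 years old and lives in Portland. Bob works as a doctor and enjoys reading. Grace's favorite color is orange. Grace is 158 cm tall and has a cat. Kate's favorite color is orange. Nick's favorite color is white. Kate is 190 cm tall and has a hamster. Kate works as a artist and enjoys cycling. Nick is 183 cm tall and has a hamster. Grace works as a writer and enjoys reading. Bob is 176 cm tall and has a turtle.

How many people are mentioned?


People: Grace, Nick, Bob, Kate. Count = 4

4


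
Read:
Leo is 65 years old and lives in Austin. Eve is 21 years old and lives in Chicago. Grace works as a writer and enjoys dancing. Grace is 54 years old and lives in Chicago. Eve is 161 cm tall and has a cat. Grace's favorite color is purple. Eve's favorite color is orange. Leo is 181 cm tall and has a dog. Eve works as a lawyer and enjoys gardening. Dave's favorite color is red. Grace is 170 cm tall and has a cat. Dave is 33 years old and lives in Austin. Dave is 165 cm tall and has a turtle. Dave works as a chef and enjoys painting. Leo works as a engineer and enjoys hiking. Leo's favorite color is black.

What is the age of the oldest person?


Oldest: Leo at 65

65


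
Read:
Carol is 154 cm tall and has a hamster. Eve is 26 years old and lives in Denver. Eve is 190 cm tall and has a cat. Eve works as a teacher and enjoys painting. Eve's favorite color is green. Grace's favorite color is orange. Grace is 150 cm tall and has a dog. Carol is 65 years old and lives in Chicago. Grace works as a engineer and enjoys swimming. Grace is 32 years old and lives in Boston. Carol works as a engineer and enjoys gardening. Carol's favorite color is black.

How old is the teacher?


The teacher is Eve, age 26

26


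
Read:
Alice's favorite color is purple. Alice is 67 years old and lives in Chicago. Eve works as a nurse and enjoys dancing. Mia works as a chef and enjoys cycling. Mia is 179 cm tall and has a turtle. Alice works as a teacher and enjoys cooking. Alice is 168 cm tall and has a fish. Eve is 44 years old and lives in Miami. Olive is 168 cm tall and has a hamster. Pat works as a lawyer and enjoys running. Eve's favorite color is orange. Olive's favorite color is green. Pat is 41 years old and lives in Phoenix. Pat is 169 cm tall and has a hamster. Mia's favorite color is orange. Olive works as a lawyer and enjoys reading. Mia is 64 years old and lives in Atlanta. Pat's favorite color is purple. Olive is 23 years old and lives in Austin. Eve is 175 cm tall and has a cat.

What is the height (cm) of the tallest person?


Tallest: Mia at 179 cm

179


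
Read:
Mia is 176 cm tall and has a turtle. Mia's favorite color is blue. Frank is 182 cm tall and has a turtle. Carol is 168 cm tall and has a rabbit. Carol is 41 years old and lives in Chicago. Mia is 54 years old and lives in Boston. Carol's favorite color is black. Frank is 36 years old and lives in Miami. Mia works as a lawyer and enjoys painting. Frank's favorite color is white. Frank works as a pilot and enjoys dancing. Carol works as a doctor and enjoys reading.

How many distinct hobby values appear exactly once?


Unique hobby values: 3

3


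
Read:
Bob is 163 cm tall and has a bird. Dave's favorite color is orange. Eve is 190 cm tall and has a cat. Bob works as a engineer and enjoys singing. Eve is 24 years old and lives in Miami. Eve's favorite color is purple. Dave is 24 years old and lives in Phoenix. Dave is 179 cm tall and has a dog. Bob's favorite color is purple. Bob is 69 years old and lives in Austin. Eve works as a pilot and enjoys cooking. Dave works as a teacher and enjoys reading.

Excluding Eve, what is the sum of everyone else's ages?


Sum (excluding Eve): 93

93


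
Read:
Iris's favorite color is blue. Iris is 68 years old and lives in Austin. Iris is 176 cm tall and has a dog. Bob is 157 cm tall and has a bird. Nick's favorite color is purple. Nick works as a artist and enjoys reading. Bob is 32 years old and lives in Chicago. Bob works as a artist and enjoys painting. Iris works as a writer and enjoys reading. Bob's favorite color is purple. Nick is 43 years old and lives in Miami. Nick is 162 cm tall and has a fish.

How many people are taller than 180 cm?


Taller than 180: 0

0


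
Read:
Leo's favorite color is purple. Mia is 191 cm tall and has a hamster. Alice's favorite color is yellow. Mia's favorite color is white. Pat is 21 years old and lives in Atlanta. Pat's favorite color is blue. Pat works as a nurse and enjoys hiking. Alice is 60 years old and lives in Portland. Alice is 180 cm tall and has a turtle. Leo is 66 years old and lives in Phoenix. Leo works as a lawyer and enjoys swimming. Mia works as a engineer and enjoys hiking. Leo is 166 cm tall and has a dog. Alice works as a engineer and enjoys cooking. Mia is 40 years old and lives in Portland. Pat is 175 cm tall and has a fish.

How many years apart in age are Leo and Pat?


66 vs 21, diff = 45

45


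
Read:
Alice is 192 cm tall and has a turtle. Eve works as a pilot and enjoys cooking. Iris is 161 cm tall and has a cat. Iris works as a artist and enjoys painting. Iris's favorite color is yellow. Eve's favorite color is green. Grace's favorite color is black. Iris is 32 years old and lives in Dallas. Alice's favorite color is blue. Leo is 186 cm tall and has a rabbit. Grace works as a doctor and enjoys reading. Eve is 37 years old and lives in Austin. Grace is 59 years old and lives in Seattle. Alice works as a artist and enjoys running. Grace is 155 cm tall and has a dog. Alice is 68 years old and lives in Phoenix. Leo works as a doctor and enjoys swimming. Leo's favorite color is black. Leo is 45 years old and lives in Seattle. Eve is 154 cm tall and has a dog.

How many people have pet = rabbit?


Count: 1

1


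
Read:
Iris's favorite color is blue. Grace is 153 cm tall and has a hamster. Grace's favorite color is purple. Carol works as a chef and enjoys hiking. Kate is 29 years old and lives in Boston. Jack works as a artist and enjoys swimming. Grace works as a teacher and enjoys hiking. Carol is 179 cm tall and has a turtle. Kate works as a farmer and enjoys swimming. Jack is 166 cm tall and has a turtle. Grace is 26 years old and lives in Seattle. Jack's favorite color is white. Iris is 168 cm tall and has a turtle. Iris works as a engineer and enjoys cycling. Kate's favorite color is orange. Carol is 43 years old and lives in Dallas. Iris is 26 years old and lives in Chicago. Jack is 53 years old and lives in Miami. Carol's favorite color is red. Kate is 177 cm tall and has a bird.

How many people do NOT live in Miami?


Not in Miami: 4

4


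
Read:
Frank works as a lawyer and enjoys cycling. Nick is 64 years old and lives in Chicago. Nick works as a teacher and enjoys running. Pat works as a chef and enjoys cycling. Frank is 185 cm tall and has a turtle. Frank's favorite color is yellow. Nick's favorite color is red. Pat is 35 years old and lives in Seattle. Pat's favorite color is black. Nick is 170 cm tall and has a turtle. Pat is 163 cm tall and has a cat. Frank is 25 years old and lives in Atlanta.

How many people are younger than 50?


Filter: 2

2


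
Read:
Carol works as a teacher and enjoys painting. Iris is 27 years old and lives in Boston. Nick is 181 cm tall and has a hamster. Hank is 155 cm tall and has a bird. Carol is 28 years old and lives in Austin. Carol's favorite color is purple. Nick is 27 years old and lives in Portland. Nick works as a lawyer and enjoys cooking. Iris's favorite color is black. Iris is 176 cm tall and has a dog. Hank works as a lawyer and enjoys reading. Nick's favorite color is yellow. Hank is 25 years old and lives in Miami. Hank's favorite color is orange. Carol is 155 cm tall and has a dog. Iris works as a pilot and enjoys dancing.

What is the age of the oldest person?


Oldest: Carol at 28

28


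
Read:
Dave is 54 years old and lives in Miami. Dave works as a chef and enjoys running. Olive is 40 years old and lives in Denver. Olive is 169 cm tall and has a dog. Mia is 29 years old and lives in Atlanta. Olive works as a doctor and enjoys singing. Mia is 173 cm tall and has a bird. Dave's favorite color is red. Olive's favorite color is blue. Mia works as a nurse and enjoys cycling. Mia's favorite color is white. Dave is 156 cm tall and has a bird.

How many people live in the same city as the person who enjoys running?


Person with hobby running is Dave, city Miami. Count = 1

1


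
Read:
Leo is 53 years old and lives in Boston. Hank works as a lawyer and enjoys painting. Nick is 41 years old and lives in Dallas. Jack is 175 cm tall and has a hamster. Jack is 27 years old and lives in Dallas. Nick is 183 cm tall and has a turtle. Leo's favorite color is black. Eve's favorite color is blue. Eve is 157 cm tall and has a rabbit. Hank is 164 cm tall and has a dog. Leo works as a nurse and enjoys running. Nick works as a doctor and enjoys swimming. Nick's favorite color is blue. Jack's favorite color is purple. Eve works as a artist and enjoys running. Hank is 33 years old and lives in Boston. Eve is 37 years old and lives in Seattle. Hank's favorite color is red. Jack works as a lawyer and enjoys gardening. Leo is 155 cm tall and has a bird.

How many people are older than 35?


Filter: 3

3


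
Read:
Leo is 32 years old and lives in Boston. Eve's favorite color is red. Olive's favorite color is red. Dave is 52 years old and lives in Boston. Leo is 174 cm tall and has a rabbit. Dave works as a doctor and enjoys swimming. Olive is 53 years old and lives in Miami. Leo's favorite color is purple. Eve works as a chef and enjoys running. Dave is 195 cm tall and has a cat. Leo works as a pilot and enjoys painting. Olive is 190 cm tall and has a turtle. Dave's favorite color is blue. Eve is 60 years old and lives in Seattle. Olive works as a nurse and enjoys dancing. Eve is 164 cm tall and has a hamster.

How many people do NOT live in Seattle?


Not in Seattle: 3

3


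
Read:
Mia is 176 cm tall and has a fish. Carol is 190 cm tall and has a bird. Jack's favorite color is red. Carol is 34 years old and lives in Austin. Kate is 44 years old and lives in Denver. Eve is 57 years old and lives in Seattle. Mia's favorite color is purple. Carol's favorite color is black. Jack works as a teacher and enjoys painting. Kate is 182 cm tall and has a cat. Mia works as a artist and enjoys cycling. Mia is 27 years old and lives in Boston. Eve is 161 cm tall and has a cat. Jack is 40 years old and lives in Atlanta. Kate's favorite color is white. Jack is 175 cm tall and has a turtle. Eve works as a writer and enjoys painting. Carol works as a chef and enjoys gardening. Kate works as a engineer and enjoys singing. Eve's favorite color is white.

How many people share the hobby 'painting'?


Count: 2

2


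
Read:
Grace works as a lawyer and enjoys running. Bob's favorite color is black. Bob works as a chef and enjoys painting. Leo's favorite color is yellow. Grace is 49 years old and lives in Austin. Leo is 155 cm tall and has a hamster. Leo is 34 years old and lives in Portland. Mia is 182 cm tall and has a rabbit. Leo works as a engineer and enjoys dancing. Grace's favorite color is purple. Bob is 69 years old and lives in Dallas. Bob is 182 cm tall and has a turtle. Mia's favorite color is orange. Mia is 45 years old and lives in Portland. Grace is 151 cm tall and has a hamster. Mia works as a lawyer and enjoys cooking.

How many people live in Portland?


Count in Portland: 2

2


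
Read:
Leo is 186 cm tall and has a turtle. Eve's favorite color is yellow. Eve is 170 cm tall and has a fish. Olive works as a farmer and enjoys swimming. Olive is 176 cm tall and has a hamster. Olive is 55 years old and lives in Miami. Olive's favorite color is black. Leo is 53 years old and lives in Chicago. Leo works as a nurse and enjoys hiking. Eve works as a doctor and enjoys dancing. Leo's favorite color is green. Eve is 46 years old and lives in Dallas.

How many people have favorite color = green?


Count: 1

1


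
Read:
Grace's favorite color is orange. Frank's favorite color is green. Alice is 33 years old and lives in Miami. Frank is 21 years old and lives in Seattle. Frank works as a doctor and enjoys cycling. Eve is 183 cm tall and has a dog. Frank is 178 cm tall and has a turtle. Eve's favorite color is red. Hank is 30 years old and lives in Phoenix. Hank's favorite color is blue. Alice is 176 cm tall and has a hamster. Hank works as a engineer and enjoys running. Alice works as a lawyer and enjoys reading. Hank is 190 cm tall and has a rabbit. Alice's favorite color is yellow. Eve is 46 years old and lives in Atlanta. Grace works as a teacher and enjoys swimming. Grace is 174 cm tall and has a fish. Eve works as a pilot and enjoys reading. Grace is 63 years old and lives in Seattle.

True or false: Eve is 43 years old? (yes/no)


Eve is actually 46. no

no


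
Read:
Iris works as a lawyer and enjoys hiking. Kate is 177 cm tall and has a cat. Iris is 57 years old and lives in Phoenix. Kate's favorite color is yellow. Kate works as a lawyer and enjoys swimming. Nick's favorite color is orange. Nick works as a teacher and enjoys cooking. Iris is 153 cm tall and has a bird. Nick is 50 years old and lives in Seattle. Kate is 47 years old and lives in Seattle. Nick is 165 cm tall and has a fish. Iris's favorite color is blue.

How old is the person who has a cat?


Person with cat is Kate, age 47

47


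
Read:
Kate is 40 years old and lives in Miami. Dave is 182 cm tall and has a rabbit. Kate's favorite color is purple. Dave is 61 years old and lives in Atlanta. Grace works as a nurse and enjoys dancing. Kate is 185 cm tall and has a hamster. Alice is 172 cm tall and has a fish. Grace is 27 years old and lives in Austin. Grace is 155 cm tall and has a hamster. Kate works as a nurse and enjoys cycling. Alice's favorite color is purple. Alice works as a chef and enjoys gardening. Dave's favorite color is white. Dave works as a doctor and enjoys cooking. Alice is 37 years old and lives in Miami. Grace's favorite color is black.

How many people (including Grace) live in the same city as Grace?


Grace lives in Austin. Count = 1

1


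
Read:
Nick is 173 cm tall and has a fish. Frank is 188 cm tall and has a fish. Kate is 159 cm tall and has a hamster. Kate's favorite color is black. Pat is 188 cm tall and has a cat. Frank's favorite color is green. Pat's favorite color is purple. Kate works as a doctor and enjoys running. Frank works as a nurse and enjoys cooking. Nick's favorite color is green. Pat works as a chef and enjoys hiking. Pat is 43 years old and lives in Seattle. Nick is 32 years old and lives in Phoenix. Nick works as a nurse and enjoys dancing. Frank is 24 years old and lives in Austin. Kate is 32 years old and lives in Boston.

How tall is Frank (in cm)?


Frank is 188 cm tall

188


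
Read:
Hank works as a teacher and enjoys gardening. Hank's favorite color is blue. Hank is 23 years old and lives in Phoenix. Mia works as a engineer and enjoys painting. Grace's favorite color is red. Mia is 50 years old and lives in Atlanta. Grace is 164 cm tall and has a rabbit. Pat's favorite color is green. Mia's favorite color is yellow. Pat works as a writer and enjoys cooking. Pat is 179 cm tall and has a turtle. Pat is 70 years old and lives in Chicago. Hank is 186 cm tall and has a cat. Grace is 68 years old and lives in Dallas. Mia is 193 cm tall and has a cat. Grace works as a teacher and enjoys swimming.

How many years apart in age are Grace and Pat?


68 vs 70, diff = 2

2


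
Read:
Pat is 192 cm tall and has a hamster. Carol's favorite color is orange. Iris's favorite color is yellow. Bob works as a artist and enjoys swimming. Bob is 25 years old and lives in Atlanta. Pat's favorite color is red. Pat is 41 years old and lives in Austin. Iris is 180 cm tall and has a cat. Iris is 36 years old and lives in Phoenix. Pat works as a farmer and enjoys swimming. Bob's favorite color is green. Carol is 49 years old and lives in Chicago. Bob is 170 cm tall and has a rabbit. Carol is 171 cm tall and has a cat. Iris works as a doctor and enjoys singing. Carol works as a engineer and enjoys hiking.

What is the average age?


Sum=151, n=4, avg=37.75

37.75


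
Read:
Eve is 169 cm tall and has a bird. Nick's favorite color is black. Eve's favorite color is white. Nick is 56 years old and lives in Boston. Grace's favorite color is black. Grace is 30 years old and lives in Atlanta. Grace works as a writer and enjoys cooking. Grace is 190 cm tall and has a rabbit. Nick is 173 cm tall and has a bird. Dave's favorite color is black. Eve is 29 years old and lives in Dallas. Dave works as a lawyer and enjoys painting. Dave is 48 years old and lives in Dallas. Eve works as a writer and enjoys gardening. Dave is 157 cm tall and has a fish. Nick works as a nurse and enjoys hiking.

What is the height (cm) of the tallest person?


Tallest: Grace at 190 cm

190


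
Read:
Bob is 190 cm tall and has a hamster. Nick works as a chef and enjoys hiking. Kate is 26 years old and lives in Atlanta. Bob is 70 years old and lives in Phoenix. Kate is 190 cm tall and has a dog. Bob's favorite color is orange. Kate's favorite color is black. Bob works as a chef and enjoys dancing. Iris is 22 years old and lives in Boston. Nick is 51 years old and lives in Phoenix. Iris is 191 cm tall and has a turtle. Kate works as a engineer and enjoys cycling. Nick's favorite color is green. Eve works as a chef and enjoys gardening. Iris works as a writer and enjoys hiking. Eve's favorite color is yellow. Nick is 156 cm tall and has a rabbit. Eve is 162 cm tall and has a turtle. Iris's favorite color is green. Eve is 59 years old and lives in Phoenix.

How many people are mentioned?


People: Eve, Iris, Kate, Nick, Bob. Count = 5

5


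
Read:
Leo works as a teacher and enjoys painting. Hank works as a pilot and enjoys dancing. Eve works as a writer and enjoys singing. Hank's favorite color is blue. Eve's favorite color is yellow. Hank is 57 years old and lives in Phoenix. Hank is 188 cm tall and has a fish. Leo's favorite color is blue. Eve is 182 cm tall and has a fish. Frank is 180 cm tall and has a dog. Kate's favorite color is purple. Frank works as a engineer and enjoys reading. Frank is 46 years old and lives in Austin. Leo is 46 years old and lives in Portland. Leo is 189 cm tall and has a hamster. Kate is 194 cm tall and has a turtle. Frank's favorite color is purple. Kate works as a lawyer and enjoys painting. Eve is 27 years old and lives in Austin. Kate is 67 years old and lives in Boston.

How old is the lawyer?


The lawyer is Kate, age 67

67


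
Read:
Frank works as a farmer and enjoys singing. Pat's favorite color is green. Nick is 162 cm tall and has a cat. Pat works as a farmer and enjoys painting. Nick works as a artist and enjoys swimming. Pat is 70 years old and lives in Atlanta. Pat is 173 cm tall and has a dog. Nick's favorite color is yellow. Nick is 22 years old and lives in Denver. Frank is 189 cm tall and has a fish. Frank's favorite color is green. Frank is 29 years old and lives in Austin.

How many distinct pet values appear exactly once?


Unique pet values: 3

3


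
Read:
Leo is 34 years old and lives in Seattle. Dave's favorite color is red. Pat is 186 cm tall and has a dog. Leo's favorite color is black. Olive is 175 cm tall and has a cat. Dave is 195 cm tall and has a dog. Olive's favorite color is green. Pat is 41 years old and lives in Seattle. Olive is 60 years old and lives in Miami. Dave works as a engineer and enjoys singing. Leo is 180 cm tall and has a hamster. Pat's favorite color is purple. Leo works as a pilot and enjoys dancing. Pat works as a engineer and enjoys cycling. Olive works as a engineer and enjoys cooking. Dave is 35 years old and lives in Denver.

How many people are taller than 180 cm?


Taller than 180: 2

2


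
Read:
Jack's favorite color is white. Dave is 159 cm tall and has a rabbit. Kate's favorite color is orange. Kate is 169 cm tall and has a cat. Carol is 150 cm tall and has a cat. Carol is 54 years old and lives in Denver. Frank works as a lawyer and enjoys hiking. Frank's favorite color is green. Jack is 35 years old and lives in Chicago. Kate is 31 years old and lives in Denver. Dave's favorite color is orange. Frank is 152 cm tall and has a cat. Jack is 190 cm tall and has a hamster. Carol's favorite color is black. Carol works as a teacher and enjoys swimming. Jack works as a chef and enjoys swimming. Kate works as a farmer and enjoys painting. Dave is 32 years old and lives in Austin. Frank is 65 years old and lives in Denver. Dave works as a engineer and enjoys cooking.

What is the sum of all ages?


54+32+65+31+35 = 217

217


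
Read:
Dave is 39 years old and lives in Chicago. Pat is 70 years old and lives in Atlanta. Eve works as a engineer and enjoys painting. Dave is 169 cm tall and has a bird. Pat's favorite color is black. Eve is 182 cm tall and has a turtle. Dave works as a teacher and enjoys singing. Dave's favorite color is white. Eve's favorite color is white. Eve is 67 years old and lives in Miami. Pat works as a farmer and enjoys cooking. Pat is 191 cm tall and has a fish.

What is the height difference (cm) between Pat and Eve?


|191 - 182| = 9

9


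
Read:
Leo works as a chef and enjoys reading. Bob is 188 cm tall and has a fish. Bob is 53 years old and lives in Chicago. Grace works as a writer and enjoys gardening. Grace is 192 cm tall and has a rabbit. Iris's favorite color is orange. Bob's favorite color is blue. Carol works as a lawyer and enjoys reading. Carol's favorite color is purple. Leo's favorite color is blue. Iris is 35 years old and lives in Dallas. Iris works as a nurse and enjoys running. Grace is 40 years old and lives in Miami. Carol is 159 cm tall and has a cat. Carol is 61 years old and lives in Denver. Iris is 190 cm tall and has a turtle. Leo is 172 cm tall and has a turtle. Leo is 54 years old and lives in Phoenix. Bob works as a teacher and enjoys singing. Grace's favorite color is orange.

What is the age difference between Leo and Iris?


|54 - 35| = 19

19


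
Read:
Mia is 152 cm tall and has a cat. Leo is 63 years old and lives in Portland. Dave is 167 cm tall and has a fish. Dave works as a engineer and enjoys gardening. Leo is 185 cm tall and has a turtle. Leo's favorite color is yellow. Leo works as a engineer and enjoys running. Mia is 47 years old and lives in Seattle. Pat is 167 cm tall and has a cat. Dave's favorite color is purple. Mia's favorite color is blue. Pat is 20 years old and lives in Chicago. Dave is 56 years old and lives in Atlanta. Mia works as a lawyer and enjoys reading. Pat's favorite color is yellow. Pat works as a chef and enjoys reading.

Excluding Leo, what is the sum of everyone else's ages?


Sum (excluding Leo): 123

123


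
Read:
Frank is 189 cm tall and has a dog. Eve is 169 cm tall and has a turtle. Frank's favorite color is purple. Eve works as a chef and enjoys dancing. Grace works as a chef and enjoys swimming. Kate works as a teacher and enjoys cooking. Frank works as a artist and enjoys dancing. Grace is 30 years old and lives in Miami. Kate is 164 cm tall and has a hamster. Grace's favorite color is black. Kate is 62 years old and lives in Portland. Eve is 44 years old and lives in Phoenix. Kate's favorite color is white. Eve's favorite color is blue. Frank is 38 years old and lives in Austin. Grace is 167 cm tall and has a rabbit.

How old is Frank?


Frank is 38 years old

38


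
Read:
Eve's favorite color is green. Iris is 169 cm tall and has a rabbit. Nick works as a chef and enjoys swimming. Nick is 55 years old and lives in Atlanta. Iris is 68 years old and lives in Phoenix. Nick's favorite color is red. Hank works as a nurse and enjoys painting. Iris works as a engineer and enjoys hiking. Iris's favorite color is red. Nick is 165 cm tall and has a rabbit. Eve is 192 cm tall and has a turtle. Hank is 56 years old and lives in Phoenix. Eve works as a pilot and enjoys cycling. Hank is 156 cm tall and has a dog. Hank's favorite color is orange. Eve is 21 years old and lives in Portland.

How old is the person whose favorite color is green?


Person with favorite color=green is Eve, age 21

21


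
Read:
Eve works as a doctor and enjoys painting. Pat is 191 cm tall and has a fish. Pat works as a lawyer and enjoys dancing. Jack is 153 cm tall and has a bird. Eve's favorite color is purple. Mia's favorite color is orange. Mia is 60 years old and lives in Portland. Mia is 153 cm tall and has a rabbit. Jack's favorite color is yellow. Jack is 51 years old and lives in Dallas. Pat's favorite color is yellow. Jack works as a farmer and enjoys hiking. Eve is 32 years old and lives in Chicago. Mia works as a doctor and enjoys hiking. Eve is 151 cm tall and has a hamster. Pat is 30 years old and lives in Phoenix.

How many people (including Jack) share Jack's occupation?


Jack is a farmer. Count = 1

1


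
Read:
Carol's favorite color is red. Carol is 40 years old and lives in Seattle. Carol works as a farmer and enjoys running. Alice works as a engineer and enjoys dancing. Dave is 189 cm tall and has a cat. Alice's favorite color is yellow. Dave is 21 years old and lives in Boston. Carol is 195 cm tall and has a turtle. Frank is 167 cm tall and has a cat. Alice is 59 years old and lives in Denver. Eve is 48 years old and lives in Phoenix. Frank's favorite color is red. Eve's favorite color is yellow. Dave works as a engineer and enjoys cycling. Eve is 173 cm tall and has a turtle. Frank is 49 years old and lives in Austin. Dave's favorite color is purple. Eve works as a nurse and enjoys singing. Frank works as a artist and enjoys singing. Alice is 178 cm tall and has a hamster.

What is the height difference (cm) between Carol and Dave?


|195 - 189| = 6

6


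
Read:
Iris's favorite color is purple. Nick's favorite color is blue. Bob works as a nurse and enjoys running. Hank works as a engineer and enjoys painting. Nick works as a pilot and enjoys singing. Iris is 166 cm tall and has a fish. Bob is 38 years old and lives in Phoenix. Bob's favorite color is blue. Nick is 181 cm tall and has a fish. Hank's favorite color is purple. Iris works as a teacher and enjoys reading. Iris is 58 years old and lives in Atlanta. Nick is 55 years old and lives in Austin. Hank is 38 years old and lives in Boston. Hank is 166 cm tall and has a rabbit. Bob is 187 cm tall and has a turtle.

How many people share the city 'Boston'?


Count: 1

1


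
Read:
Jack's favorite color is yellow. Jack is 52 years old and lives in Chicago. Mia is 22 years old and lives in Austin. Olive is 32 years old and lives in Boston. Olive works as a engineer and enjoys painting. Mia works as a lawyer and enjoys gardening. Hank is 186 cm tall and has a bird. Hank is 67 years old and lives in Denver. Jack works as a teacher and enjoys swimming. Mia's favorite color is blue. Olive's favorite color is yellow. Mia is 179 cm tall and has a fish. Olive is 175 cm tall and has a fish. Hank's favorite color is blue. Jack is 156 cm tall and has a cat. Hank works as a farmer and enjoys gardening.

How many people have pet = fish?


Count: 2

2


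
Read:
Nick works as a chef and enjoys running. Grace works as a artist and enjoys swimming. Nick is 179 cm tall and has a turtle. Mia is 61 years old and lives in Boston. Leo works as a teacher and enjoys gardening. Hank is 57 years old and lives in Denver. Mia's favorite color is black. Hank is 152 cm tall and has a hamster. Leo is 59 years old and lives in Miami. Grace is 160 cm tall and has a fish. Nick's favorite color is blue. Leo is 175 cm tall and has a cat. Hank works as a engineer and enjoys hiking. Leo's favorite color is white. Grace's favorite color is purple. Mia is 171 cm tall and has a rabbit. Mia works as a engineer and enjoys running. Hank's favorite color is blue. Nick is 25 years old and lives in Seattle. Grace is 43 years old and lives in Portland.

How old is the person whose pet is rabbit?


Person with pet=rabbit is Mia, age 61

61


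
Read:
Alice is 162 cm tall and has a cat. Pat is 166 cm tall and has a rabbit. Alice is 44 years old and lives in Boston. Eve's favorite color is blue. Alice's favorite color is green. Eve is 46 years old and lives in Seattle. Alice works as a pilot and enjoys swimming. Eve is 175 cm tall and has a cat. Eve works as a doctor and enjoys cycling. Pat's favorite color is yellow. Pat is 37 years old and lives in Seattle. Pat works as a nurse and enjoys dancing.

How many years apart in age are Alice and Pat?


44 vs 37, diff = 7

7


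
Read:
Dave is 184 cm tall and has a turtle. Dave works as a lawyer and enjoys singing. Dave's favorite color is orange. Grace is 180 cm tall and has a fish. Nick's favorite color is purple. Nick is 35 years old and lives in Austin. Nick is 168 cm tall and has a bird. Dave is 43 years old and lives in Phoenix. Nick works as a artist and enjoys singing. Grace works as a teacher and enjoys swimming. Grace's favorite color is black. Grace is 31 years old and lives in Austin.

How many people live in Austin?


Count in Austin: 2

2


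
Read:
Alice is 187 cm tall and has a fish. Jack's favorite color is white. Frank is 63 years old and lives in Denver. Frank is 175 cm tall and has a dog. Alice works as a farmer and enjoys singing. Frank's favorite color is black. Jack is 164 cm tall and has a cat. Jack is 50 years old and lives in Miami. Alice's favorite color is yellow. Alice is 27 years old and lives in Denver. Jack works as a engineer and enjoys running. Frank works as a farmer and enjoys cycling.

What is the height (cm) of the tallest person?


Tallest: Alice at 187 cm

187


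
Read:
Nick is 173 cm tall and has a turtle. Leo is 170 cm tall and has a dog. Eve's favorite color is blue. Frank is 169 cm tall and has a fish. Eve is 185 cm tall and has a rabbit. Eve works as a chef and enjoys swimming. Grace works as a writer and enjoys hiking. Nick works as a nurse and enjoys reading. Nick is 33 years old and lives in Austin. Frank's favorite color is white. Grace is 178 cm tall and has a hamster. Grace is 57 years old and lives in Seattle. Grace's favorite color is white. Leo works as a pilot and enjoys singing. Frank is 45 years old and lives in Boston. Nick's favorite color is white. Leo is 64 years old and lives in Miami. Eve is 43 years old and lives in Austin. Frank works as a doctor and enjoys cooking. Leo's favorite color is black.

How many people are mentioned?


People: Eve, Nick, Grace, Frank, Leo. Count = 5

5


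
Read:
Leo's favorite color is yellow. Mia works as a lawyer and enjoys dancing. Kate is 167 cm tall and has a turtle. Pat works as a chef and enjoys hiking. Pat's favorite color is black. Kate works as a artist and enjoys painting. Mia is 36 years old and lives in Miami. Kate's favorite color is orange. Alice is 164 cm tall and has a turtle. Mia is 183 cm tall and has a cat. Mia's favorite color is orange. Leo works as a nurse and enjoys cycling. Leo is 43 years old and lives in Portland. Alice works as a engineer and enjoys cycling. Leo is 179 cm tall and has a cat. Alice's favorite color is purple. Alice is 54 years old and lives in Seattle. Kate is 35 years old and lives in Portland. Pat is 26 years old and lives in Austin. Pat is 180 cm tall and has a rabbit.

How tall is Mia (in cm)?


Mia is 183 cm tall

183


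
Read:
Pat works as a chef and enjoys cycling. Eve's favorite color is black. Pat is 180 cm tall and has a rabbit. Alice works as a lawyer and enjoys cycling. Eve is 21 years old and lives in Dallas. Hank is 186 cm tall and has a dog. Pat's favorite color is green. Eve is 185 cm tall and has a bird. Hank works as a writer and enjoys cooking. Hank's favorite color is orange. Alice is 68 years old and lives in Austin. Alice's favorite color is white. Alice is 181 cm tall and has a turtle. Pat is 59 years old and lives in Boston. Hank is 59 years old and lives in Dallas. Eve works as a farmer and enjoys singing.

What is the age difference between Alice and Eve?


|68 - 21| = 47

47


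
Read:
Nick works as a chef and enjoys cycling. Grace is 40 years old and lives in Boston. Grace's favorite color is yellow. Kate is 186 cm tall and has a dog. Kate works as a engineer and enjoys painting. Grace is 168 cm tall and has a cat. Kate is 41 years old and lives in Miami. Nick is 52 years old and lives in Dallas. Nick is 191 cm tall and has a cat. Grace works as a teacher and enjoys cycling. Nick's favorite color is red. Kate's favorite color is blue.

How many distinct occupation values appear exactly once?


Unique occupation values: 3

3


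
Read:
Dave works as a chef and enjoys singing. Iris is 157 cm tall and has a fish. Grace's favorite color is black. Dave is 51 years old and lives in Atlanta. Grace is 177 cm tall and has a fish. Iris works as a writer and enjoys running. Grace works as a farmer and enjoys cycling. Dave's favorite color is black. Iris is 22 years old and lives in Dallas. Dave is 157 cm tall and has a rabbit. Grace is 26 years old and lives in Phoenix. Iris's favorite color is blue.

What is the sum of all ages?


26+51+22 = 99

99


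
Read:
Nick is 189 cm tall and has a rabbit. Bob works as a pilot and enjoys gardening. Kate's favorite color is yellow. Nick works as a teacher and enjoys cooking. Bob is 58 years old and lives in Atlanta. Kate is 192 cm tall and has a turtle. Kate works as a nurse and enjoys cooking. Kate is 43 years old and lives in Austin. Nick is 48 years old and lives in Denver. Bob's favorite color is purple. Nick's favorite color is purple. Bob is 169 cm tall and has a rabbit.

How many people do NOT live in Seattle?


Not in Seattle: 3

3
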